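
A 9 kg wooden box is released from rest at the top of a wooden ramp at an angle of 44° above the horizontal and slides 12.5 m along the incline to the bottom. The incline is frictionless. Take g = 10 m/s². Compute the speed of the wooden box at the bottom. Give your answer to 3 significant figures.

The weight component along the incline is mg sin 44° = 62.519 N and the normal force is N = mg cos 44° = 64.741 N.
With no friction, a = g sin 44° = 6.9466 m/s².
Starting from rest over a distance of 12.5 m, v² = 2aL = 2 × 6.9466 × 12.5 = 173.6650, so v = 13.1782 m/s.

13.2 m/s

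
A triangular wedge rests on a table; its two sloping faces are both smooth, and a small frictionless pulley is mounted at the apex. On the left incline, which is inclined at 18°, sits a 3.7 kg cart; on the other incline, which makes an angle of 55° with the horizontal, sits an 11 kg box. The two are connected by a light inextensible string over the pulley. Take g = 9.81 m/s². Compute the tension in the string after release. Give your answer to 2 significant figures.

31 N

Resolve each weight along its own incline: the 3.7 kg mass has component 3.7 × 9.81 × sin 18° = 11.216 N down its slope, and the 11 kg mass has 11 × 9.81 × sin 55° = 88.395 N down its slope.
The 11 kg side's 88.395 N exceeds the other side's 11.216 N, so that mass slides down and the 3.7 kg mass slides up. Taking that direction as positive, Newton's second law for the whole system gives 88.395 − 11.216 = (3.7 + 11) a, so a = 77.179 / 14.7 = 5.2503 m/s².
For the 3.7 kg mass (up-slope positive): T − 11.216 = 3.7 × 5.2503, so T = 30.642 N.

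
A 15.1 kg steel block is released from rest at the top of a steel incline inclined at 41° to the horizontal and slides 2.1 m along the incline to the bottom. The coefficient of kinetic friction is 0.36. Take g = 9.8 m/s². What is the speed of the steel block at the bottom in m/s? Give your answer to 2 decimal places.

3.98 m/s

The weight component along the incline is mg sin 41° = 97.084 N and the normal force is N = mg cos 41° = 111.682 N.
Friction up the slope is f = μN = 0.36 × 111.682 = 40.206 N, so the net downslope force is 97.084 − 40.206 = 56.878 N and a = 56.878 / 15.1 = 3.7668 m/s².
Starting from rest over a distance of 2.1 m, v² = 2aL = 2 × 3.7668 × 2.1 = 15.8206, so v = 3.9775 m/s.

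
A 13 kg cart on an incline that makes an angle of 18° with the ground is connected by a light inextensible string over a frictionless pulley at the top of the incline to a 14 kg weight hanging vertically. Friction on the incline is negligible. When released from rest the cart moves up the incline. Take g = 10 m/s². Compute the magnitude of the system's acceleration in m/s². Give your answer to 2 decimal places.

3.70 m/s²

For the cart on the incline: the weight component along the slope is m₁g sin 18° = 13 × 10 × 0.3090 = 40.170 N and the normal force is N = m₁g cos 18° = 123.637 N.
Newton's second law for the cart (up-slope positive): T − 40.170 = 13 a. For the hanging weight (downward positive): 14 × 10 − T = 14 a.
Adding the two equations eliminates T: 99.830 = 27 a, so a = 3.6974 m/s².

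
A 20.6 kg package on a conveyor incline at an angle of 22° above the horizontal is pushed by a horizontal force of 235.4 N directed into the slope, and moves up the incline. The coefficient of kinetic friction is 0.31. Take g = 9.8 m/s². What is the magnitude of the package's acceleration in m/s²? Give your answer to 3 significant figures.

The horizontal push has components F cos 22° = 235.4 × 0.9272 = 218.263 N up the incline and F sin 22° = 235.4 × 0.3746 = 88.181 N pressing into the surface.
The normal force is therefore N = mg cos 22° + F sin 22° = 187.183 + 88.181 = 275.364 N, and kinetic friction down the slope is μN = 0.31 × 275.364 = 85.363 N.
Along the incline: F cos 22° − mg sin 22° − μN = ma, so 218.263 − 75.624 − 85.363 = 20.6 a, giving a = 2.7804 m/s².

2.78 m/s²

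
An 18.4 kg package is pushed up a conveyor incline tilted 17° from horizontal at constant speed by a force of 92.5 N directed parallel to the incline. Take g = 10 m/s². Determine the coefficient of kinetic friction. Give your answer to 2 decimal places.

At constant speed ΣF = 0 along the incline. The applied 92.5 N acts up the slope; the weight component mg sin 17° = 53.796 N and kinetic friction μN both act down the slope.
So 92.5 = 53.796 + μ × 175.960, giving μ = (92.5 − 53.796) / 175.960 = 0.2200.

0.22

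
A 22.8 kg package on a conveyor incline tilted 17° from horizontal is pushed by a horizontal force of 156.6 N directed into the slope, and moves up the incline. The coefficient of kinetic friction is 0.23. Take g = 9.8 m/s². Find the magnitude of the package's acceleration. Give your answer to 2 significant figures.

1.1 m/s²

The horizontal push has components F cos 17° = 156.6 × 0.9563 = 149.757 N up the incline and F sin 17° = 156.6 × 0.2924 = 45.790 N pressing into the surface.
The normal force is therefore N = mg cos 17° + F sin 17° = 213.676 + 45.790 = 259.466 N, and kinetic friction down the slope is μN = 0.23 × 259.466 = 59.677 N.
Along the incline: F cos 17° − mg sin 17° − μN = ma, so 149.757 − 65.334 − 59.677 = 22.8 a, giving a = 1.0854 m/s².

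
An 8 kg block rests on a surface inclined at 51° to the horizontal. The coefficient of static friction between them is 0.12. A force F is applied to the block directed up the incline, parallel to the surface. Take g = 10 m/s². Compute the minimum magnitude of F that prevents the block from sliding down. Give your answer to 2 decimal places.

56.13 N

The normal force is N = mg cos 51° = 50.346 N. With F at its minimum the block is on the verge of sliding down, so static friction is at its maximum μ_s N = 0.12 × 50.346 = 6.042 N and acts up the slope.
Equilibrium along the incline: F + μ_s N = mg sin 51°, so F = 62.172 − 6.042 = 56.130 N.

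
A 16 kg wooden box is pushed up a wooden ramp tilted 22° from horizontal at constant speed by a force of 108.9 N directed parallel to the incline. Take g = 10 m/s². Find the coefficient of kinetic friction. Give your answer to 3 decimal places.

At constant speed ΣF = 0 along the incline. The applied 108.9 N acts up the slope; the weight component mg sin 22° = 59.937 N and kinetic friction μN both act down the slope.
So 108.9 = 59.937 + μ × 148.349, giving μ = (108.9 − 59.937) / 148.349 = 0.3301.

0.330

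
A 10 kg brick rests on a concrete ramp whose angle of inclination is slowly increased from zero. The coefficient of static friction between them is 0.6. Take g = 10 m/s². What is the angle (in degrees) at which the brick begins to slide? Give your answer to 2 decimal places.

At the threshold of sliding, static friction is at its maximum μ_s N and exactly balances the weight component along the incline: mg sin θ = μ_s mg cos θ.
Hence tan θ = μ_s = 0.6, so θ = arctan(0.6) = 30.9638°.

30.96°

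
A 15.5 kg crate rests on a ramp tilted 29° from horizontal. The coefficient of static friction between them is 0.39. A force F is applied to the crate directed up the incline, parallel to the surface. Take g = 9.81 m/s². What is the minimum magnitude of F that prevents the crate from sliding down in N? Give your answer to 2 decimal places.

21.85 N

The normal force is N = mg cos 29° = 132.990 N. With F at its minimum the crate is on the verge of sliding down, so static friction is at its maximum μ_s N = 0.39 × 132.990 = 51.866 N and acts up the slope.
Equilibrium along the incline: F + μ_s N = mg sin 29°, so F = 73.718 − 51.866 = 21.852 N.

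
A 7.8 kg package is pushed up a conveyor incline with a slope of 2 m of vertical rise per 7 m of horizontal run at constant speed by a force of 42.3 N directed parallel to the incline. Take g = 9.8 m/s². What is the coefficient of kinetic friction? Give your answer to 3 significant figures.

0.290

At constant speed ΣF = 0 along the incline. The applied 42.3 N acts up the slope; the weight component mg sin 15.95° = 21.000 N and kinetic friction μN both act down the slope.
So 42.3 = 21.000 + μ × 73.499, giving μ = (42.3 − 21.000) / 73.499 = 0.2898.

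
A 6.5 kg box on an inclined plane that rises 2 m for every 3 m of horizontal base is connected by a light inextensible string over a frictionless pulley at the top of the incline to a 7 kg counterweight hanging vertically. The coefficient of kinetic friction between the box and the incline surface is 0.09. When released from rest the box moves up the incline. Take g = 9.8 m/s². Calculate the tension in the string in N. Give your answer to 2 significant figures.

For the box on the incline: the weight component along the slope is m₁g sin 33.69° = 6.5 × 9.8 × 0.5547 = 35.334 N and the normal force is N = m₁g cos 33.69° = 53.002 N.
Kinetic friction opposes the box's motion up the incline: f = μN = 0.09 × 53.002 = 4.770 N acting down the slope.
Newton's second law for the box (up-slope positive): T − 35.334 − 4.770 = 6.5 a. For the hanging counterweight (downward positive): 7 × 9.8 − T = 7 a.
Adding the two equations eliminates T: 28.496 = 13.5 a, so a = 2.1108 m/s².
Then from the hanging counterweight's equation, T = 7 × (9.8 − 2.1108) = 53.824 N.

54 N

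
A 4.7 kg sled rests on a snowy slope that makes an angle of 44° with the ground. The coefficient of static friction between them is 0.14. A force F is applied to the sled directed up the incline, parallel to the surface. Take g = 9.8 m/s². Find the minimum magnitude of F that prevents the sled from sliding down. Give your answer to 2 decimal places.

27.36 N

The normal force is N = mg cos 44° = 33.133 N. With F at its minimum the sled is on the verge of sliding down, so static friction is at its maximum μ_s N = 0.14 × 33.133 = 4.639 N and acts up the slope.
Equilibrium along the incline: F + μ_s N = mg sin 44°, so F = 31.996 − 4.639 = 27.357 N.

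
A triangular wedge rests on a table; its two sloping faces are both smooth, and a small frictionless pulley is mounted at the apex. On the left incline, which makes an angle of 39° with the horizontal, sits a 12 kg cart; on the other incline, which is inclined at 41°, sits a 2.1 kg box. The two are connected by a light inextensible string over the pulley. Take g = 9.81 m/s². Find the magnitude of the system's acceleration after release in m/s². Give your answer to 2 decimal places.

Resolve each weight along its own incline: the 12 kg mass has component 12 × 9.81 × sin 39° = 74.084 N down its slope, and the 2.1 kg mass has 2.1 × 9.81 × sin 41° = 13.515 N down its slope.
The 12 kg side's 74.084 N exceeds the other side's 13.515 N, so that mass slides down and the 2.1 kg mass slides up. Taking that direction as positive, Newton's second law for the whole system gives 74.084 − 13.515 = (12 + 2.1) a, so a = 60.569 / 14.1 = 4.2957 m/s².

4.30 m/s²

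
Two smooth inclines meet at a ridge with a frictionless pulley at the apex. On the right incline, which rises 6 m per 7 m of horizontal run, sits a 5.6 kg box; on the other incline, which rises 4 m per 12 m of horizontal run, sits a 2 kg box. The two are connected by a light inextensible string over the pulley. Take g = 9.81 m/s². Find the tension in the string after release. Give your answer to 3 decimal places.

Resolve each weight along its own incline: the 5.6 kg mass has component 5.6 × 9.81 × sin 40.60° = 35.752 N down its slope, and the 2 kg mass has 2 × 9.81 × sin 18.43° = 6.204 N down its slope.
The 5.6 kg side's 35.752 N exceeds the other side's 6.204 N, so that mass slides down and the 2 kg mass slides up. Taking that direction as positive, Newton's second law for the whole system gives 35.752 − 6.204 = (5.6 + 2) a, so a = 29.548 / 7.6 = 3.8879 m/s².
For the 2 kg mass (up-slope positive): T − 6.204 = 2 × 3.8879, so T = 13.980 N.

13.980 N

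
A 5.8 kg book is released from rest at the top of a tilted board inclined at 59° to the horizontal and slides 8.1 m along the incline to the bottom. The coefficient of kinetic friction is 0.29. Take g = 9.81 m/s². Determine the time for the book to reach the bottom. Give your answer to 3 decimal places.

1.527 s

The weight component along the incline is mg sin 59° = 48.771 N and the normal force is N = mg cos 59° = 29.305 N.
Friction up the slope is f = μN = 0.29 × 29.305 = 8.498 N, so the net downslope force is 48.771 − 8.498 = 40.273 N and a = 40.273 / 5.8 = 6.9436 m/s².
Starting from rest, L = ½at², so t = √(2L/a) = √(2 × 8.1 / 6.9436) = 1.5274 s.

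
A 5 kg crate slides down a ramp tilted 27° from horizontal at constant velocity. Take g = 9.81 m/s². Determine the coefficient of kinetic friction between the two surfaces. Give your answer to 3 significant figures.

At constant velocity the net force along the incline is zero: mg sin 27° = μ mg cos 27°.
So μ = tan 27° = 0.4540 / 0.8910 = 0.5095.

0.510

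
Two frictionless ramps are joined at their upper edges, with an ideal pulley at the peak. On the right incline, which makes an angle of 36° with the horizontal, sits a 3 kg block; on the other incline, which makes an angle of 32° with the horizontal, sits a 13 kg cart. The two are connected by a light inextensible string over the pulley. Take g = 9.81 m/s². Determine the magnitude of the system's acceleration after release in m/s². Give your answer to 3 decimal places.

3.143 m/s²

Resolve each weight along its own incline: the 3 kg mass has component 3 × 9.81 × sin 36° = 17.299 N down its slope, and the 13 kg mass has 13 × 9.81 × sin 32° = 67.581 N down its slope.
The 13 kg side's 67.581 N exceeds the other side's 17.299 N, so that mass slides down and the 3 kg mass slides up. Taking that direction as positive, Newton's second law for the whole system gives 67.581 − 17.299 = (3 + 13) a, so a = 50.282 / 16 = 3.1426 m/s².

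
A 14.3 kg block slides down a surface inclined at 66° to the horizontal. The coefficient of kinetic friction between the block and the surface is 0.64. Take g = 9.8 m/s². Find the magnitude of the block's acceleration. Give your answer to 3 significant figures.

Resolving the weight along the incline: the component pulling the block down the slope is mg sin 66° = 14.3 × 9.8 × 0.9135 = 128.018 N, and the normal force is N = mg cos 66° = 14.3 × 9.8 × 0.4067 = 56.995 N.
Kinetic friction acts up the slope with magnitude f = μN = 0.64 × 56.995 = 36.477 N.
Net force along the incline is 128.018 − 36.477 = 91.541 N, so a = 91.541 / 14.3 = 6.4015 m/s².

6.40 m/s²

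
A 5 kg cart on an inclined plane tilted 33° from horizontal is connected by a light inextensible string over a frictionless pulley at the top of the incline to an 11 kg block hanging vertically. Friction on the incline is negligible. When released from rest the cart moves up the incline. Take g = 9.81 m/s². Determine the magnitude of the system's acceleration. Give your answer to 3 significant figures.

5.07 m/s²

For the cart on the incline: the weight component along the slope is m₁g sin 33° = 5 × 9.81 × 0.5446 = 26.713 N and the normal force is N = m₁g cos 33° = 41.137 N.
Newton's second law for the cart (up-slope positive): T − 26.713 = 5 a. For the hanging block (downward positive): 11 × 9.81 − T = 11 a.
Adding the two equations eliminates T: 81.197 = 16 a, so a = 5.0748 m/s².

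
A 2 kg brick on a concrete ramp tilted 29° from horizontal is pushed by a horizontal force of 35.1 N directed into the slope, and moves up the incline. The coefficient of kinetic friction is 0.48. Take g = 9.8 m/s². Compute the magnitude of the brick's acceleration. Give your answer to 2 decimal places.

2.40 m/s²

The horizontal push has components F cos 29° = 35.1 × 0.8746 = 30.698 N up the incline and F sin 29° = 35.1 × 0.4848 = 17.016 N pressing into the surface.
The normal force is therefore N = mg cos 29° + F sin 29° = 17.142 + 17.016 = 34.158 N, and kinetic friction down the slope is μN = 0.48 × 34.158 = 16.396 N.
Along the incline: F cos 29° − mg sin 29° − μN = ma, so 30.698 − 9.502 − 16.396 = 2 a, giving a = 2.4000 m/s².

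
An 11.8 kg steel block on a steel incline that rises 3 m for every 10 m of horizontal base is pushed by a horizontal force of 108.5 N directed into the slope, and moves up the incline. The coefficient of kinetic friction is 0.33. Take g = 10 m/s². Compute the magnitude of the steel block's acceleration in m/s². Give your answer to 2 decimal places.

The horizontal push has components F cos 16.70° = 108.5 × 0.9578 = 103.921 N up the incline and F sin 16.70° = 108.5 × 0.2873 = 31.172 N pressing into the surface.
The normal force is therefore N = mg cos 16.70° + F sin 16.70° = 113.020 + 31.172 = 144.192 N, and kinetic friction down the slope is μN = 0.33 × 144.192 = 47.583 N.
Along the incline: F cos 16.70° − mg sin 16.70° − μN = ma, so 103.921 − 33.901 − 47.583 = 11.8 a, giving a = 1.9014 m/s².

1.90 m/s²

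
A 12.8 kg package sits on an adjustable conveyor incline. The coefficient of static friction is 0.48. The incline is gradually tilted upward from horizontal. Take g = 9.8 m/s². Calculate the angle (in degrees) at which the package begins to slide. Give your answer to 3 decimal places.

At the threshold of sliding, static friction is at its maximum μ_s N and exactly balances the weight component along the incline: mg sin θ = μ_s mg cos θ.
Hence tan θ = μ_s = 0.48, so θ = arctan(0.48) = 25.6410°.

25.641°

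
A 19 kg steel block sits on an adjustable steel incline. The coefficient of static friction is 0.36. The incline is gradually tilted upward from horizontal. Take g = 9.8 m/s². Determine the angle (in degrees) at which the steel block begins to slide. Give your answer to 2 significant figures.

At the threshold of sliding, static friction is at its maximum μ_s N and exactly balances the weight component along the incline: mg sin θ = μ_s mg cos θ.
Hence tan θ = μ_s = 0.36, so θ = arctan(0.36) = 19.7989°.

20°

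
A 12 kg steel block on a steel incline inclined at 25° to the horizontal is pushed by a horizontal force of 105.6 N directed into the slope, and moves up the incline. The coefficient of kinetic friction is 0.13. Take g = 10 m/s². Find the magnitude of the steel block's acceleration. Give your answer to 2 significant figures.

The horizontal push has components F cos 25° = 105.6 × 0.9063 = 95.705 N up the incline and F sin 25° = 105.6 × 0.4226 = 44.627 N pressing into the surface.
The normal force is therefore N = mg cos 25° + F sin 25° = 108.756 + 44.627 = 153.383 N, and kinetic friction down the slope is μN = 0.13 × 153.383 = 19.940 N.
Along the incline: F cos 25° − mg sin 25° − μN = ma, so 95.705 − 50.712 − 19.940 = 12 a, giving a = 2.0877 m/s².

2.1 m/s²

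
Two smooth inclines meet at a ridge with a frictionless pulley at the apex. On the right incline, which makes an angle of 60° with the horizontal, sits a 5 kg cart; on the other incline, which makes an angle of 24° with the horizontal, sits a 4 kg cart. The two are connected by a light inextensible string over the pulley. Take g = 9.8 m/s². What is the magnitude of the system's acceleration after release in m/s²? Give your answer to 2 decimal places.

2.94 m/s²

Resolve each weight along its own incline: the 5 kg mass has component 5 × 9.8 × sin 60° = 42.435 N down its slope, and the 4 kg mass has 4 × 9.8 × sin 24° = 15.944 N down its slope.
The 5 kg side's 42.435 N exceeds the other side's 15.944 N, so that mass slides down and the 4 kg mass slides up. Taking that direction as positive, Newton's second law for the whole system gives 42.435 − 15.944 = (5 + 4) a, so a = 26.491 / 9 = 2.9434 m/s².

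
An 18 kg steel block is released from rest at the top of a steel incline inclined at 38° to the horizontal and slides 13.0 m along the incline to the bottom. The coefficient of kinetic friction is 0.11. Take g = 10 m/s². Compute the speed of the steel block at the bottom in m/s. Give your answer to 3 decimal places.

11.728 m/s

The weight component along the incline is mg sin 38° = 110.819 N and the normal force is N = mg cos 38° = 141.842 N.
Friction up the slope is f = μN = 0.11 × 141.842 = 15.603 N, so the net downslope force is 110.819 − 15.603 = 95.216 N and a = 95.216 / 18 = 5.2898 m/s².
Starting from rest over a distance of 13.0 m, v² = 2aL = 2 × 5.2898 × 13.0 = 137.5348, so v = 11.7275 m/s.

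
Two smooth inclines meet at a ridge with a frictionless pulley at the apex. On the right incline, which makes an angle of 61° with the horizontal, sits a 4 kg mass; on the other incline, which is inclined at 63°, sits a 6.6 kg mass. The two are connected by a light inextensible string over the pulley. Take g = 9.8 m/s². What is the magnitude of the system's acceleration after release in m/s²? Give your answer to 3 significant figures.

Resolve each weight along its own incline: the 4 kg mass has component 4 × 9.8 × sin 61° = 34.285 N down its slope, and the 6.6 kg mass has 6.6 × 9.8 × sin 63° = 57.630 N down its slope.
The 6.6 kg side's 57.630 N exceeds the other side's 34.285 N, so that mass slides down and the 4 kg mass slides up. Taking that direction as positive, Newton's second law for the whole system gives 57.630 − 34.285 = (4 + 6.6) a, so a = 23.345 / 10.6 = 2.2024 m/s².

2.20 m/s²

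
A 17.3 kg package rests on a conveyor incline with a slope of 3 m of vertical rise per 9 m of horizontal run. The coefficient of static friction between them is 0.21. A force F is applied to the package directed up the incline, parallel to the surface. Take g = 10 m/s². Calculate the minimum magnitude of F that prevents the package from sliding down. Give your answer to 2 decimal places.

The normal force is N = mg cos 18.43° = 164.122 N. With F at its minimum the package is on the verge of sliding down, so static friction is at its maximum μ_s N = 0.21 × 164.122 = 34.466 N and acts up the slope.
Equilibrium along the incline: F + μ_s N = mg sin 18.43°, so F = 54.707 − 34.466 = 20.241 N.

20.24 N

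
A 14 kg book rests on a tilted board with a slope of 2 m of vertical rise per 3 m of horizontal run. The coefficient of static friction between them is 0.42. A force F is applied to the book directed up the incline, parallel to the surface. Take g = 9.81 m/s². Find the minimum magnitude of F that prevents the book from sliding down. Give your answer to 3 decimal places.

28.188 N

The normal force is N = mg cos 33.69° = 114.274 N. With F at its minimum the book is on the verge of sliding down, so static friction is at its maximum μ_s N = 0.42 × 114.274 = 47.995 N and acts up the slope.
Equilibrium along the incline: F + μ_s N = mg sin 33.69°, so F = 76.183 − 47.995 = 28.188 N.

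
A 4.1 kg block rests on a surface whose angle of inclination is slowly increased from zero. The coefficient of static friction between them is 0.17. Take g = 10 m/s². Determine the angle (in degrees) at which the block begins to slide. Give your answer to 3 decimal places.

At the threshold of sliding, static friction is at its maximum μ_s N and exactly balances the weight component along the incline: mg sin θ = μ_s mg cos θ.
Hence tan θ = μ_s = 0.17, so θ = arctan(0.17) = 9.6480°.

9.648°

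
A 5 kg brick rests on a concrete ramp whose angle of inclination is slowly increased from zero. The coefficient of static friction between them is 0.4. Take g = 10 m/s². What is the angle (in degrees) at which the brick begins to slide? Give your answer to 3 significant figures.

21.8°

At the threshold of sliding, static friction is at its maximum μ_s N and exactly balances the weight component along the incline: mg sin θ = μ_s mg cos θ.
Hence tan θ = μ_s = 0.4, so θ = arctan(0.4) = 21.8014°.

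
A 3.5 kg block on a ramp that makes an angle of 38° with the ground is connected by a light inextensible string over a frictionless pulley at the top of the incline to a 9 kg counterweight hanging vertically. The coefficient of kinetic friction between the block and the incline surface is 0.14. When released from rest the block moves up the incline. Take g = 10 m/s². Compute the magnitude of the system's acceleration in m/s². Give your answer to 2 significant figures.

5.2 m/s²

For the block on the incline: the weight component along the slope is m₁g sin 38° = 3.5 × 10 × 0.6157 = 21.550 N and the normal force is N = m₁g cos 38° = 27.580 N.
Kinetic friction opposes the block's motion up the incline: f = μN = 0.14 × 27.580 = 3.861 N acting down the slope.
Newton's second law for the block (up-slope positive): T − 21.550 − 3.861 = 3.5 a. For the hanging counterweight (downward positive): 9 × 10 − T = 9 a.
Adding the two equations eliminates T: 64.589 = 12.5 a, so a = 5.1671 m/s².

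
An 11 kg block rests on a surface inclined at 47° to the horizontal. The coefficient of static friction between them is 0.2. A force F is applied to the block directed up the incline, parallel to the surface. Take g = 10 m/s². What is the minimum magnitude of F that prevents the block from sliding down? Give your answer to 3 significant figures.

65.4 N

The normal force is N = mg cos 47° = 75.020 N. With F at its minimum the block is on the verge of sliding down, so static friction is at its maximum μ_s N = 0.2 × 75.020 = 15.004 N and acts up the slope.
Equilibrium along the incline: F + μ_s N = mg sin 47°, so F = 80.449 − 15.004 = 65.445 N.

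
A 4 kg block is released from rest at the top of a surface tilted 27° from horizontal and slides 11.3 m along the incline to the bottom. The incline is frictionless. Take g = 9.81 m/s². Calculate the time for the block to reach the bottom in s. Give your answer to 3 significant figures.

2.25 s

The weight component along the incline is mg sin 27° = 17.815 N and the normal force is N = mg cos 27° = 34.963 N.
With no friction, a = g sin 27° = 4.4536 m/s².
Starting from rest, L = ½at², so t = √(2L/a) = √(2 × 11.3 / 4.4536) = 2.2527 s.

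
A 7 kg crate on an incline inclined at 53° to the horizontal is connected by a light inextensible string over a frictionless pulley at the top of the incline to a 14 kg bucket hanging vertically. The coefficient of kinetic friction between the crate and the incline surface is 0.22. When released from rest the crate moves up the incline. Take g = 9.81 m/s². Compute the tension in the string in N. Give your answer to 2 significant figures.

88 N

For the crate on the incline: the weight component along the slope is m₁g sin 53° = 7 × 9.81 × 0.7986 = 54.840 N and the normal force is N = m₁g cos 53° = 41.327 N.
Kinetic friction opposes the crate's motion up the incline: f = μN = 0.22 × 41.327 = 9.092 N acting down the slope.
Newton's second law for the crate (up-slope positive): T − 54.840 − 9.092 = 7 a. For the hanging bucket (downward positive): 14 × 9.81 − T = 14 a.
Adding the two equations eliminates T: 73.408 = 21 a, so a = 3.4956 m/s².
Then from the hanging bucket's equation, T = 14 × (9.81 − 3.4956) = 88.402 N.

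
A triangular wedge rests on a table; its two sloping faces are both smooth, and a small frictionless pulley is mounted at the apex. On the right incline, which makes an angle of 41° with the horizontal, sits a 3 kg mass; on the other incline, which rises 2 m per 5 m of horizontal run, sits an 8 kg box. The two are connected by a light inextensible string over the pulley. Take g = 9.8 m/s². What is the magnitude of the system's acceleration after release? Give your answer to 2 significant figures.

0.89 m/s²

Resolve each weight along its own incline: the 3 kg mass has component 3 × 9.8 × sin 41° = 19.288 N down its slope, and the 8 kg mass has 8 × 9.8 × sin 21.80° = 29.117 N down its slope.
The 8 kg side's 29.117 N exceeds the other side's 19.288 N, so that mass slides down and the 3 kg mass slides up. Taking that direction as positive, Newton's second law for the whole system gives 29.117 − 19.288 = (3 + 8) a, so a = 9.829 / 11 = 0.8935 m/s².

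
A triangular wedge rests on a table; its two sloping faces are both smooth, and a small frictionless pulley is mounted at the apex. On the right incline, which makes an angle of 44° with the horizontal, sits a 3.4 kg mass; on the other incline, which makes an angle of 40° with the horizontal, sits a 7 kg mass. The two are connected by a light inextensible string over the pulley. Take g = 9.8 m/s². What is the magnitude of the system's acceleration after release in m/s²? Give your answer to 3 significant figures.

Resolve each weight along its own incline: the 3.4 kg mass has component 3.4 × 9.8 × sin 44° = 23.146 N down its slope, and the 7 kg mass has 7 × 9.8 × sin 40° = 44.095 N down its slope.
The 7 kg side's 44.095 N exceeds the other side's 23.146 N, so that mass slides down and the 3.4 kg mass slides up. Taking that direction as positive, Newton's second law for the whole system gives 44.095 − 23.146 = (3.4 + 7) a, so a = 20.949 / 10.4 = 2.0143 m/s².

2.01 m/s²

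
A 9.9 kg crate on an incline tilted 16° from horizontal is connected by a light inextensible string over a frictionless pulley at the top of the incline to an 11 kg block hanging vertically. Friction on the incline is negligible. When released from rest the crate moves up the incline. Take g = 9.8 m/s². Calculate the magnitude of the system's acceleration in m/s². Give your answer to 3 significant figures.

3.88 m/s²

For the crate on the incline: the weight component along the slope is m₁g sin 16° = 9.9 × 9.8 × 0.2756 = 26.739 N and the normal force is N = m₁g cos 16° = 93.262 N.
Newton's second law for the crate (up-slope positive): T − 26.739 = 9.9 a. For the hanging block (downward positive): 11 × 9.8 − T = 11 a.
Adding the two equations eliminates T: 81.061 = 20.9 a, so a = 3.8785 m/s².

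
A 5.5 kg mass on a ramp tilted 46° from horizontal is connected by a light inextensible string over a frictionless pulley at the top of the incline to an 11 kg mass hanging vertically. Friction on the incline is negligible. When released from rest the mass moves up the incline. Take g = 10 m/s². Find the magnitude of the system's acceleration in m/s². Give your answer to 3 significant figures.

For the mass on the incline: the weight component along the slope is m₁g sin 46° = 5.5 × 10 × 0.7193 = 39.562 N and the normal force is N = m₁g cos 46° = 38.206 N.
Newton's second law for the mass (up-slope positive): T − 39.562 = 5.5 a. For the hanging mass (downward positive): 11 × 10 − T = 11 a.
Adding the two equations eliminates T: 70.438 = 16.5 a, so a = 4.2690 m/s².

4.27 m/s²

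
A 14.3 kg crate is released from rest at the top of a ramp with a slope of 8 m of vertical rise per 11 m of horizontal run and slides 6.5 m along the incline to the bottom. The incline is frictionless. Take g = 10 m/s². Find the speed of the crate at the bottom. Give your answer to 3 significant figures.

The weight component along the incline is mg sin 36.03° = 84.109 N and the normal force is N = mg cos 36.03° = 115.649 N.
With no friction, a = g sin 36.03° = 5.8817 m/s².
Starting from rest over a distance of 6.5 m, v² = 2aL = 2 × 5.8817 × 6.5 = 76.4621, so v = 8.7443 m/s.

8.74 m/s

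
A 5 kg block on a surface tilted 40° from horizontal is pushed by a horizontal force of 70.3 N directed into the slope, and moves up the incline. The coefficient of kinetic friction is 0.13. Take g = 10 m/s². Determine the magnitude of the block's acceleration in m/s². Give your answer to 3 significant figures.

2.17 m/s²

The horizontal push has components F cos 40° = 70.3 × 0.7660 = 53.850 N up the incline and F sin 40° = 70.3 × 0.6428 = 45.189 N pressing into the surface.
The normal force is therefore N = mg cos 40° + F sin 40° = 38.300 + 45.189 = 83.489 N, and kinetic friction down the slope is μN = 0.13 × 83.489 = 10.854 N.
Along the incline: F cos 40° − mg sin 40° − μN = ma, so 53.850 − 32.140 − 10.854 = 5 a, giving a = 2.1712 m/s².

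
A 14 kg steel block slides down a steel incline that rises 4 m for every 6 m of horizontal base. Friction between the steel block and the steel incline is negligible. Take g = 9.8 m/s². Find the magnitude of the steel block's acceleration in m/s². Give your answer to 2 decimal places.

Resolving the weight along the incline: the component pulling the steel block down the slope is mg sin 33.69° = 14 × 9.8 × 0.5547 = 76.105 N, and the normal force is N = mg cos 33.69° = 14 × 9.8 × 0.8321 = 114.164 N.
With no friction the net force along the incline is 76.105 N, so a = g sin 33.69° = 76.105 / 14 = 5.4361 m/s².

5.44 m/s²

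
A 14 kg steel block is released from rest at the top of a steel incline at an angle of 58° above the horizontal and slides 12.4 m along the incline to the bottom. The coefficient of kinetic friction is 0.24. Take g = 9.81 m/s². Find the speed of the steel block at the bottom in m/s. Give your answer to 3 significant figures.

The weight component along the incline is mg sin 58° = 116.471 N and the normal force is N = mg cos 58° = 72.779 N.
Friction up the slope is f = μN = 0.24 × 72.779 = 17.467 N, so the net downslope force is 116.471 − 17.467 = 99.004 N and a = 99.004 / 14 = 7.0717 m/s².
Starting from rest over a distance of 12.4 m, v² = 2aL = 2 × 7.0717 × 12.4 = 175.3782, so v = 13.2430 m/s.

13.2 m/s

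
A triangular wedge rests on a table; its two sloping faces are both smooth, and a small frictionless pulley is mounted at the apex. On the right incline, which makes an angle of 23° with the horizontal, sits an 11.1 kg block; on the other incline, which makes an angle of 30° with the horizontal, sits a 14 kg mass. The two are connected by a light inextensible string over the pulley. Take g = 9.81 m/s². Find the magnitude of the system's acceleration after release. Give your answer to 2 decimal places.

Resolve each weight along its own incline: the 11.1 kg mass has component 11.1 × 9.81 × sin 23° = 42.547 N down its slope, and the 14 kg mass has 14 × 9.81 × sin 30° = 68.670 N down its slope.
The 14 kg side's 68.670 N exceeds the other side's 42.547 N, so that mass slides down and the 11.1 kg mass slides up. Taking that direction as positive, Newton's second law for the whole system gives 68.670 − 42.547 = (11.1 + 14) a, so a = 26.123 / 25.1 = 1.0408 m/s².

1.04 m/s²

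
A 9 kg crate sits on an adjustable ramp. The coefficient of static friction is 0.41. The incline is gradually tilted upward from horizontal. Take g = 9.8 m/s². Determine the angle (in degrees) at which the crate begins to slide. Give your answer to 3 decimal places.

22.294°

At the threshold of sliding, static friction is at its maximum μ_s N and exactly balances the weight component along the incline: mg sin θ = μ_s mg cos θ.
Hence tan θ = μ_s = 0.41, so θ = arctan(0.41) = 22.2936°.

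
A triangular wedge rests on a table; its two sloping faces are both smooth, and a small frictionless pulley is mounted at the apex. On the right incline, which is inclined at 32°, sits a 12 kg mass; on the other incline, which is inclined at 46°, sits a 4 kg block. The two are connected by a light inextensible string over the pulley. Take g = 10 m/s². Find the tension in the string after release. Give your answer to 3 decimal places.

37.478 N

Resolve each weight along its own incline: the 12 kg mass has component 12 × 10 × sin 32° = 63.590 N down its slope, and the 4 kg mass has 4 × 10 × sin 46° = 28.774 N down its slope.
The 12 kg side's 63.590 N exceeds the other side's 28.774 N, so that mass slides down and the 4 kg mass slides up. Taking that direction as positive, Newton's second law for the whole system gives 63.590 − 28.774 = (12 + 4) a, so a = 34.816 / 16 = 2.1760 m/s².
For the 4 kg mass (up-slope positive): T − 28.774 = 4 × 2.1760, so T = 37.478 N.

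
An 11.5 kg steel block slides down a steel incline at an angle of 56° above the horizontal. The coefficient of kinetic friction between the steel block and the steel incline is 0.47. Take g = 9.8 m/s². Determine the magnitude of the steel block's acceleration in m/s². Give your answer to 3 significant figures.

Resolving the weight along the incline: the component pulling the steel block down the slope is mg sin 56° = 11.5 × 9.8 × 0.8290 = 93.428 N, and the normal force is N = mg cos 56° = 11.5 × 9.8 × 0.5592 = 63.022 N.
Kinetic friction acts up the slope with magnitude f = μN = 0.47 × 63.022 = 29.620 N.
Net force along the incline is 93.428 − 29.620 = 63.808 N, so a = 63.808 / 11.5 = 5.5485 m/s².

5.55 m/s²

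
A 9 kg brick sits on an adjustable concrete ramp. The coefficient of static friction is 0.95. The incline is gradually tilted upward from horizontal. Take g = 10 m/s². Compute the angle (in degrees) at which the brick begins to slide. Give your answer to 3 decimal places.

At the threshold of sliding, static friction is at its maximum μ_s N and exactly balances the weight component along the incline: mg sin θ = μ_s mg cos θ.
Hence tan θ = μ_s = 0.95, so θ = arctan(0.95) = 43.5312°.

43.531°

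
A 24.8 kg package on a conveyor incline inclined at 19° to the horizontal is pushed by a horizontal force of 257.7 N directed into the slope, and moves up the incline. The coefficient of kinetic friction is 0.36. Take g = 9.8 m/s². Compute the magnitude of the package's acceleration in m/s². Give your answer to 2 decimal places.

2.08 m/s²

The horizontal push has components F cos 19° = 257.7 × 0.9455 = 243.655 N up the incline and F sin 19° = 257.7 × 0.3256 = 83.907 N pressing into the surface.
The normal force is therefore N = mg cos 19° + F sin 19° = 229.794 + 83.907 = 313.701 N, and kinetic friction down the slope is μN = 0.36 × 313.701 = 112.932 N.
Along the incline: F cos 19° − mg sin 19° − μN = ma, so 243.655 − 79.134 − 112.932 = 24.8 a, giving a = 2.0802 m/s².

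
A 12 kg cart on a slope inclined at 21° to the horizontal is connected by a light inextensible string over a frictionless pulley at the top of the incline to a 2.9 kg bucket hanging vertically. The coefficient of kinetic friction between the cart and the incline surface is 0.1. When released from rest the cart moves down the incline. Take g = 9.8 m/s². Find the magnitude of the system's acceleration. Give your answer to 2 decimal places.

For the cart on the incline: the weight component along the slope is m₁g sin 21° = 12 × 9.8 × 0.3584 = 42.148 N and the normal force is N = m₁g cos 21° = 109.789 N.
Kinetic friction opposes the cart's motion down the incline: f = μN = 0.1 × 109.789 = 10.979 N acting up the slope.
Newton's second law for the cart (down-slope positive): 42.148 − 10.979 − T = 12 a. For the hanging bucket (upward positive): T − 2.9 × 9.8 = 2.9 a.
Adding the two equations eliminates T: 2.749 = 14.9 a, so a = 0.1845 m/s².

0.18 m/s²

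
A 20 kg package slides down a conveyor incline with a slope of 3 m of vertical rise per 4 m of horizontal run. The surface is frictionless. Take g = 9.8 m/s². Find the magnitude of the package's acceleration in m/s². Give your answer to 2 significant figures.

Resolving the weight along the incline: the component pulling the package down the slope is mg sin 36.87° = 20 × 9.8 × 0.6000 = 117.600 N, and the normal force is N = mg cos 36.87° = 20 × 9.8 × 0.8000 = 156.800 N.
With no friction the net force along the incline is 117.600 N, so a = g sin 36.87° = 117.600 / 20 = 5.8800 m/s².

5.9 m/s²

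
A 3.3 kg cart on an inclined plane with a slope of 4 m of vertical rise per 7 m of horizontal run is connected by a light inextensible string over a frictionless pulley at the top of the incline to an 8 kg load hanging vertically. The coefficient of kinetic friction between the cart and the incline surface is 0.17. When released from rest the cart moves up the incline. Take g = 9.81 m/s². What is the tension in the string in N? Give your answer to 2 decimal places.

37.67 N

For the cart on the incline: the weight component along the slope is m₁g sin 29.74° = 3.3 × 9.81 × 0.4961 = 16.060 N and the normal force is N = m₁g cos 29.74° = 28.108 N.
Kinetic friction opposes the cart's motion up the incline: f = μN = 0.17 × 28.108 = 4.778 N acting down the slope.
Newton's second law for the cart (up-slope positive): T − 16.060 − 4.778 = 3.3 a. For the hanging load (downward positive): 8 × 9.81 − T = 8 a.
Adding the two equations eliminates T: 57.642 = 11.3 a, so a = 5.1011 m/s².
Then from the hanging load's equation, T = 8 × (9.81 − 5.1011) = 37.671 N.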